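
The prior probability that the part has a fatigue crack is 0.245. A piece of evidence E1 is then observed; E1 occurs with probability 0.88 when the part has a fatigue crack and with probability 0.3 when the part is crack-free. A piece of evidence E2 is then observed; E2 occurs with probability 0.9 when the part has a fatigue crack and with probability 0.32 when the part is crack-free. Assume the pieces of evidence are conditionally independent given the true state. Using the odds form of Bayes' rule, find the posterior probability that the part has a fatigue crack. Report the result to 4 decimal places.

Posterior probability ≈ 0.7281

Prior odds = 0.245/(1−0.245) = 0.32450.
Likelihood ratio for E1 = 0.88/0.3 = 2.9333.
Likelihood ratio for E2 = 0.9/0.32 = 2.8125.
Posterior odds = prior odds × LR₁ × LR₂ = 2.6772.
Posterior probability = odds/(1+odds) = 2.6772/3.6772 = 0.7281.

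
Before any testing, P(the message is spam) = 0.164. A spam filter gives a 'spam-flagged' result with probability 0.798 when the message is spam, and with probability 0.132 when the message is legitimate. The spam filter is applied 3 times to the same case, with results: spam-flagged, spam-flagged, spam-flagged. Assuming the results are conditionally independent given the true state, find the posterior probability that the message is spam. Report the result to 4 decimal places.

Posterior P(H) ≈ 0.9774

With H the event that the message is spam, the joint likelihood of the observed sequence is P(data|H) = 0.798·0.798·0.798 = 0.50817 and P(data|¬H) = 0.132·0.132·0.132 = 0.0023000.
Bayes: P(H|data) = 0.164·0.50817 / (0.164·0.50817 + 0.836·0.0023000) = 0.083340/0.085263 = 0.9774.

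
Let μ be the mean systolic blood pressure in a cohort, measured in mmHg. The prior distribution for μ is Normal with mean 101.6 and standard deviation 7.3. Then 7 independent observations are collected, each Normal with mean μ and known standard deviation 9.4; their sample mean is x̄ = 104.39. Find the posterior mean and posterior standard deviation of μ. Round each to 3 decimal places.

Posterior mean ≈ 103.856; posterior SD ≈ 3.195

Prior precision 1/τ₀² = 1/7.3² = 0.0187652; data precision n/σ² = 7/9.4² = 0.0792214.
Posterior precision = 0.0187652 + 0.0792214 = 0.0979866, giving posterior SD = 1/√0.0979866 = 3.195.
Posterior mean = (0.0187652·101.6 + 0.0792214·104.39) / 0.0979866 = 103.856.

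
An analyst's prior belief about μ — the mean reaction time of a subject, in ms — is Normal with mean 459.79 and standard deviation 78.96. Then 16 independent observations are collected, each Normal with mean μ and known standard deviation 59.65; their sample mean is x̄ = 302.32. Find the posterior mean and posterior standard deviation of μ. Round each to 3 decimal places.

With known σ, the Normal prior is conjugate. Weight on the data is w = (n/σ²)/(n/σ² + 1/τ₀²) = 0.00449675/(0.00449675+0.00016039) = 0.96556.
Posterior mean = w·x̄ + (1−w)·μ₀ = 0.96556·302.32 + 0.034440·459.79 = 307.743. Posterior variance = 1/(0.00449675+0.00016039) = 214.724, so SD = 14.653.

Posterior mean ≈ 307.743; posterior SD ≈ 14.653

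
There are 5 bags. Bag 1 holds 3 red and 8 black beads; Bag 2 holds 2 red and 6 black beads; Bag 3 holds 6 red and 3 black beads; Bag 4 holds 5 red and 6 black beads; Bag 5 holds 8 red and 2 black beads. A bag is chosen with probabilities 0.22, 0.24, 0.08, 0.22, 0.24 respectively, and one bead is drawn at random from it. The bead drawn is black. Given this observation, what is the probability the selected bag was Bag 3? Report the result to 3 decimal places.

P(black|Bag 1) = 0.7273; P(black|Bag 2) = 0.75; P(black|Bag 3) = 0.3333; P(black|Bag 4) = 0.5455; P(black|Bag 5) = 0.2.
Prior × likelihood for each source: 0.22·0.7273=0.1600, 0.24·0.75=0.1800, 0.08·0.3333=0.02667, 0.22·0.5455=0.1200, 0.24·0.2=0.04800. Summing gives P(black) = 0.53467.
P(Bag 3 | black) = 0.02667 / 0.53467 = 0.050.

Posterior probability ≈ 0.050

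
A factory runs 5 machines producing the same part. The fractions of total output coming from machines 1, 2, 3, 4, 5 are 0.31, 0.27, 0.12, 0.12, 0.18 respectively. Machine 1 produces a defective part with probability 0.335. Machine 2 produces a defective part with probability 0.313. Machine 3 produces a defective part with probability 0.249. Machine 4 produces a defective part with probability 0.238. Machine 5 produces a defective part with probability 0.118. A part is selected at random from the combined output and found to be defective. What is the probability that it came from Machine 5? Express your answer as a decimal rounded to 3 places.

Tabulate prior·likelihood by source: [1] prior 0.31, lik 0.335, product 0.1039; [2] prior 0.27, lik 0.313, product 0.08451; [3] prior 0.12, lik 0.249, product 0.02988; [4] prior 0.12, lik 0.238, product 0.02856; [5] prior 0.18, lik 0.118, product 0.02124.
Normalizing constant = 0.26804; the posterior for Machine 5 is its product over the sum, 0.02124/0.26804 = 0.079.

Posterior probability ≈ 0.079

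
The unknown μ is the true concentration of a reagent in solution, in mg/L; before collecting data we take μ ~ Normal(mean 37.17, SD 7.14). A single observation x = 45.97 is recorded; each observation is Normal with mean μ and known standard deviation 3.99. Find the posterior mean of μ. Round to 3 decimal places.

Prior precision 1/τ₀² = 1/7.14² = 0.0196157; data precision n/σ² = 1/3.99² = 0.0628137.
Posterior precision = 0.0196157 + 0.0628137 = 0.0824294.
Posterior mean = (0.0196157·37.17 + 0.0628137·45.97) / 0.0824294 = 43.876.

Posterior mean ≈ 43.876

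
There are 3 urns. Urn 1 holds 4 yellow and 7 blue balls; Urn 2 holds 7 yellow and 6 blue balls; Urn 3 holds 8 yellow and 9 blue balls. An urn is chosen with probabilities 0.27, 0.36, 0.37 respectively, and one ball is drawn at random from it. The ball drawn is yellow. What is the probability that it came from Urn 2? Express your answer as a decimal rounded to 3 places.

P(yellow|Urn 1) = 0.3636; P(yellow|Urn 2) = 0.5385; P(yellow|Urn 3) = 0.4706.
Prior × likelihood for each source: 0.27·0.3636=0.09818, 0.36·0.5385=0.1938, 0.37·0.4706=0.1741. Summing gives P(yellow) = 0.46615.
P(Urn 2 | yellow) = 0.1938 / 0.46615 = 0.416.

Posterior probability ≈ 0.416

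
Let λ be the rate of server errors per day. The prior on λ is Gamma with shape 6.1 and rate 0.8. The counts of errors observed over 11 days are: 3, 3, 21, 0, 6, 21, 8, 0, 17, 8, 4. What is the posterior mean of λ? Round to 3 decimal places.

Total count ∑xᵢ = 91 over n = 11 days.
Gamma is conjugate to the Poisson likelihood: posterior is Gamma(shape = 6.1+91 = 97.1, rate = 0.8+11 = 11.8).
E[λ | data] = 97.1/11.8 = 8.229.

Posterior mean ≈ 8.229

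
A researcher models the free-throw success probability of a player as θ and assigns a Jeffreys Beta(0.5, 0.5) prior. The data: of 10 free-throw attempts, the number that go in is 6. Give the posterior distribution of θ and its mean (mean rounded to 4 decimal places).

Posterior: Beta(6.5, 4.5); mean ≈ 0.5909

The binomial likelihood is conjugate to the Beta prior: with 6 successes and 4 failures, the posterior is Beta(0.5+6, 0.5+4) = Beta(6.5, 4.5).
E[θ | data] = 6.5/(6.5+4.5) = 0.5909.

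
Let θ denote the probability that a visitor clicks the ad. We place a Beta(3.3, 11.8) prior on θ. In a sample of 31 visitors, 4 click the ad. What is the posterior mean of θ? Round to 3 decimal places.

Posterior mean ≈ 0.158

The binomial likelihood is conjugate to the Beta prior: with 4 successes and 27 failures, the posterior is Beta(3.3+4, 11.8+27) = Beta(7.3, 38.8).
Posterior mean = α/(α+β) = 7.3/46.1 = 0.158.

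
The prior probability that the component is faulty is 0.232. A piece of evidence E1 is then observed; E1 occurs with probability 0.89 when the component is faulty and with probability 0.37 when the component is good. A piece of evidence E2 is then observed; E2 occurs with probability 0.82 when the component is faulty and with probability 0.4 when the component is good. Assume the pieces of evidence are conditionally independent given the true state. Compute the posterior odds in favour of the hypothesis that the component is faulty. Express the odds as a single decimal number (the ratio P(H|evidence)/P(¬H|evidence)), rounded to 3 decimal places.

Posterior odds ≈ 1.490

Prior odds = 0.232/(1−0.232) = 0.30208. In log-odds, ln(0.30208) = -1.1971.
Add log likelihood ratios: ln(2.4054) + ln(2.0500) = 1.5956.
Posterior log-odds = 0.39851, so posterior odds = exp(0.39851) = 1.4896.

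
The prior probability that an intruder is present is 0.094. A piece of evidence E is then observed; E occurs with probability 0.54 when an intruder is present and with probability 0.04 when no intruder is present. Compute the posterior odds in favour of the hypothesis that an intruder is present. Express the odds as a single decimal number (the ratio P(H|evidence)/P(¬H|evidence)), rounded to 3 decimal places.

Posterior odds ≈ 1.401

Prior odds = 0.094/(1−0.094) = 0.10375. In log-odds, ln(0.10375) = -2.2657.
Add log likelihood ratio: ln(13.500) = 2.6027.
Posterior log-odds = 0.33695, so posterior odds = exp(0.33695) = 1.4007.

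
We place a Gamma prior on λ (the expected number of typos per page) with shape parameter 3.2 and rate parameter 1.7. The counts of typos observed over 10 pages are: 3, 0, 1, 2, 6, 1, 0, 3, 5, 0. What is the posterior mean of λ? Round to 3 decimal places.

Posterior mean ≈ 2.068

The Poisson likelihood adds the total count to the shape and the number of exposure periods to the rate. Here ∑xᵢ = 21 and n = 10, so shape 3.2→24.2 and rate 1.7→11.7.
Posterior mean = shape/rate = 24.2/11.7 = 2.068.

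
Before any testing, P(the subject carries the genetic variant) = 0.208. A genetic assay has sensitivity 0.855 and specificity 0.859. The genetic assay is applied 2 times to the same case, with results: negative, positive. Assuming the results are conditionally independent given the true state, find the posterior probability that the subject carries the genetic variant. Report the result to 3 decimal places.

Posterior P(H) ≈ 0.212

With H the event that the subject carries the genetic variant, the joint likelihood of the observed sequence is P(data|H) = 0.145·0.855 = 0.12397 and P(data|¬H) = 0.859·0.141 = 0.12112.
Bayes: P(H|data) = 0.208·0.12397 / (0.208·0.12397 + 0.792·0.12112) = 0.025787/0.12171 = 0.2119.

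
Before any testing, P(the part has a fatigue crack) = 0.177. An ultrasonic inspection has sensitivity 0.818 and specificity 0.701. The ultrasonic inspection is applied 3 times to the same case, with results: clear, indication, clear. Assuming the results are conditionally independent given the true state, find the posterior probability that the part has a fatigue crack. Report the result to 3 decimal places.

Posterior P(H) ≈ 0.038

Let H be the event that the part has a fatigue crack; start with P(H) = 0.177. P('indication'|H) = 0.818, P('indication'|¬H) = 0.299.
Update on result 1 ('clear'): P(H) ← 0.182·0.1770 / (0.182·0.1770 + 0.701·0.8230) = 0.032214/0.60914 = 0.0529.
Update on result 2 ('indication'): P(H) ← 0.818·0.0529 / (0.818·0.0529 + 0.299·0.9471) = 0.043260/0.32645 = 0.1325.
Update on result 3 ('clear'): P(H) ← 0.182·0.1325 / (0.182·0.1325 + 0.701·0.8675) = 0.024118/0.63222 = 0.0381.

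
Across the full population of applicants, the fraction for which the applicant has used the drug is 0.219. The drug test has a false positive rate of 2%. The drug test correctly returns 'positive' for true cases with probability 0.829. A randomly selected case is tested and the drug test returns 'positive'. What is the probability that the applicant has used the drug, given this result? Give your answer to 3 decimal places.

P(H | E) ≈ 0.921

Write H for 'the applicant has used the drug'. Prior odds H:¬H = 0.219/0.781 = 0.28041. For the 'positive' outcome, the likelihood ratio is 0.829/0.02 = 41.450.
Posterior odds = 0.28041 × 41.450 = 11.623, so P(H|E) = 11.623/(1+11.623) = 0.921.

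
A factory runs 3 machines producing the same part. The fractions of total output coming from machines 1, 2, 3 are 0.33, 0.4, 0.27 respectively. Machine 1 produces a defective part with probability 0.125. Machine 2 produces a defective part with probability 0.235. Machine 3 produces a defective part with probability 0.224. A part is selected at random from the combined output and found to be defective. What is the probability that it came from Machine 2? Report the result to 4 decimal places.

P(defective|M1) = 0.125; P(defective|M2) = 0.235; P(defective|M3) = 0.224.
Prior × likelihood for each source: 0.33·0.125=0.04125, 0.4·0.235=0.09400, 0.27·0.224=0.06048. Summing gives P(defective) = 0.19573.
P(Machine 2 | defective) = 0.09400 / 0.19573 = 0.4803.

Posterior probability ≈ 0.4803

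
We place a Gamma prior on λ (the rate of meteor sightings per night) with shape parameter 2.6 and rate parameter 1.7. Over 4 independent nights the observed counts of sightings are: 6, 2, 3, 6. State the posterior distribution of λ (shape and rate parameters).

Posterior: Gamma(shape=19.6, rate=5.7)

The Poisson likelihood adds the total count to the shape and the number of exposure periods to the rate. Here ∑xᵢ = 17 and n = 4, so shape 2.6→19.6 and rate 1.7→5.7.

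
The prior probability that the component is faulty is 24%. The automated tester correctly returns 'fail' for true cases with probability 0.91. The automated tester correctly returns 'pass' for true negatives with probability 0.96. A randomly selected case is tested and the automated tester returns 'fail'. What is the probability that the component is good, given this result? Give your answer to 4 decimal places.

Let H be the event that the component is faulty. P(H) = 0.24, so P(¬H) = 0.76. With E the 'fail' result, P(E|H) = 0.91 and P(E|¬H) = 0.04.
P(E) = 0.91·0.24 + 0.04·0.76 = 0.21840 + 0.030400 = 0.24880.
By Bayes' theorem, P(H|E) = 0.21840 / 0.24880 = 0.8778. Hence P(¬H|E) = 1 − 0.8778 = 0.1222.

P(¬H | E) ≈ 0.1222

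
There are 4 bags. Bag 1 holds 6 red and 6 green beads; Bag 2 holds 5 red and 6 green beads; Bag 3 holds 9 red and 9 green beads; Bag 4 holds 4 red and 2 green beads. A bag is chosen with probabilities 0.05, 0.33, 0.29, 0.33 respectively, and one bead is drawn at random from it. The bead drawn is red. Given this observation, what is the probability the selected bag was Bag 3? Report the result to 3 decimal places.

Tabulate prior·likelihood by source: [1] prior 0.05, lik 0.5, product 0.02500; [2] prior 0.33, lik 0.4545, product 0.1500; [3] prior 0.29, lik 0.5, product 0.1450; [4] prior 0.33, lik 0.6667, product 0.2200.
Normalizing constant = 0.54000; the posterior for Bag 3 is its product over the sum, 0.1450/0.54000 = 0.269.

Posterior probability ≈ 0.269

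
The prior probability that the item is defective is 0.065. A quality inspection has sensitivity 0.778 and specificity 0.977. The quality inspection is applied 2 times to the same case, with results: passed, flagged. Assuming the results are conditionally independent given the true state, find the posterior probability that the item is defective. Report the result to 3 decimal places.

With H the event that the item is defective, the joint likelihood of the observed sequence is P(data|H) = 0.222·0.778 = 0.17272 and P(data|¬H) = 0.977·0.023 = 0.022471.
Bayes: P(H|data) = 0.065·0.17272 / (0.065·0.17272 + 0.935·0.022471) = 0.011227/0.032237 = 0.3483.

Posterior P(H) ≈ 0.348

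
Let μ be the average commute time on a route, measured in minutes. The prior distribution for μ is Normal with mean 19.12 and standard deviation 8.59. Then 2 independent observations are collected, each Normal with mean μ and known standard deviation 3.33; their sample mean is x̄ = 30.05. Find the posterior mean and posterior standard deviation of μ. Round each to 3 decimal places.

Posterior mean ≈ 29.286; posterior SD ≈ 2.271

With known σ, the Normal prior is conjugate. Weight on the data is w = (n/σ²)/(n/σ² + 1/τ₀²) = 0.180361/(0.180361+0.0135523) = 0.93011.
Posterior mean = w·x̄ + (1−w)·μ₀ = 0.93011·30.05 + 0.069889·19.12 = 29.286. Posterior variance = 1/(0.180361+0.0135523) = 5.15696, so SD = 2.271.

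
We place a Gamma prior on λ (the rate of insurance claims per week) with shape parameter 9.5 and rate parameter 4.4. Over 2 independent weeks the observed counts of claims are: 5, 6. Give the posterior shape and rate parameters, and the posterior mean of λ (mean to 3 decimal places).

The Poisson likelihood adds the total count to the shape and the number of exposure periods to the rate. Here ∑xᵢ = 11 and n = 2, so shape 9.5→20.5 and rate 4.4→6.4.
E[λ | data] = 20.5/6.4 = 3.203.

Posterior: Gamma(shape=20.5, rate=6.4); mean ≈ 3.203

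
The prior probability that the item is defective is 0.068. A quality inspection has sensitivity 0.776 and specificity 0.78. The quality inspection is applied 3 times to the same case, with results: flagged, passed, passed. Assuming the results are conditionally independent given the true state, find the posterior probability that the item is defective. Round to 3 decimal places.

Let H be the event that the item is defective; start with P(H) = 0.068. P('flagged'|H) = 0.776, P('flagged'|¬H) = 0.22.
Update on result 1 ('flagged'): P(H) ← 0.776·0.0680 / (0.776·0.0680 + 0.22·0.9320) = 0.052768/0.25781 = 0.2047.
Update on result 2 ('passed'): P(H) ← 0.224·0.2047 / (0.224·0.2047 + 0.78·0.7953) = 0.045848/0.66620 = 0.0688.
Update on result 3 ('passed'): P(H) ← 0.224·0.0688 / (0.224·0.0688 + 0.78·0.9312) = 0.015416/0.74174 = 0.0208.

Posterior P(H) ≈ 0.021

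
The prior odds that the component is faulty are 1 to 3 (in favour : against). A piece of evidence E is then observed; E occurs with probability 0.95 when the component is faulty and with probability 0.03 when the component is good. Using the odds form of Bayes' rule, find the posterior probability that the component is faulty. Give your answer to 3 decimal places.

Posterior probability ≈ 0.913

Prior odds = 1/3 = 0.33333.
Likelihood ratio for E = 0.95/0.03 = 31.667.
Posterior odds = prior odds × LR = 10.556.
Posterior probability = odds/(1+odds) = 10.556/11.556 = 0.913.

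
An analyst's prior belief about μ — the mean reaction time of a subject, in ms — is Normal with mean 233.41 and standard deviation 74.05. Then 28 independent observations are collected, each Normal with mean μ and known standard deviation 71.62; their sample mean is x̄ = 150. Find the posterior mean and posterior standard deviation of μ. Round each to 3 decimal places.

Posterior mean ≈ 152.697; posterior SD ≈ 13.314

Prior precision 1/τ₀² = 1/74.05² = 0.00018237; data precision n/σ² = 28/71.62² = 0.00545870.
Posterior precision = 0.00018237 + 0.00545870 = 0.00564107, giving posterior SD = 1/√0.00564107 = 13.314.
Posterior mean = (0.00018237·233.41 + 0.00545870·150) / 0.00564107 = 152.697.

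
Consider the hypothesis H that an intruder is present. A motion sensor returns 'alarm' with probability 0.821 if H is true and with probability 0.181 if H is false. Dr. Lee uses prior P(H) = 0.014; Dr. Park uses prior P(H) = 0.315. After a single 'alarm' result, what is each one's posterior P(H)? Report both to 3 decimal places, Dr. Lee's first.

P('+'|H) = 0.821, P('+'|¬H) = 0.181.
Dr. Lee: numerator 0.821·0.014 = 0.011494; evidence = 0.011494+0.181·0.986 = 0.18996; posterior = 0.061.
Dr. Park: numerator 0.821·0.315 = 0.25861; evidence = 0.25861+0.181·0.685 = 0.38260; posterior = 0.676.

Dr. Lee: 0.061; Dr. Park: 0.676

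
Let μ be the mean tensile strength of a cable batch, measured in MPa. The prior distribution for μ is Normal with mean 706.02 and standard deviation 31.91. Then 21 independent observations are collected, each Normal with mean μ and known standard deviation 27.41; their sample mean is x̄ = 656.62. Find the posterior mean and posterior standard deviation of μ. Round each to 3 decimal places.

Posterior mean ≈ 658.297; posterior SD ≈ 5.879

Prior precision 1/τ₀² = 1/31.91² = 0.00098208; data precision n/σ² = 21/27.41² = 0.0279512.
Posterior precision = 0.00098208 + 0.0279512 = 0.0289333, giving posterior SD = 1/√0.0289333 = 5.879.
Posterior mean = (0.00098208·706.02 + 0.0279512·656.62) / 0.0289333 = 658.297.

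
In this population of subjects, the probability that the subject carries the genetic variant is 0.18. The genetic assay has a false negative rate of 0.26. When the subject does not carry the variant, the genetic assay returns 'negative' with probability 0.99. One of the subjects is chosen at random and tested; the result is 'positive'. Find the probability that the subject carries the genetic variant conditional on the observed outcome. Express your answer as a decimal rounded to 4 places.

Write H for 'the subject carries the genetic variant'. Prior odds H:¬H = 0.18/0.82 = 0.21951. For the 'positive' outcome, the likelihood ratio is 0.74/0.01 = 74.000.
Posterior odds = 0.21951 × 74.000 = 16.244, so P(H|E) = 16.244/(1+16.244) = 0.9420.

P(H | E) ≈ 0.9420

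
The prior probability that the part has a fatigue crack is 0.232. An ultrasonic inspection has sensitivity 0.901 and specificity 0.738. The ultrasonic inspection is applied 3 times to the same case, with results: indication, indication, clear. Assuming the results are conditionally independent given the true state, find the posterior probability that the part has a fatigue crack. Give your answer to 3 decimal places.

Posterior P(H) ≈ 0.324

Let H be the event that the part has a fatigue crack; start with P(H) = 0.232. P('indication'|H) = 0.901, P('indication'|¬H) = 0.262.
Update on result 1 ('indication'): P(H) ← 0.901·0.2320 / (0.901·0.2320 + 0.262·0.7680) = 0.20903/0.41025 = 0.5095.
Update on result 2 ('indication'): P(H) ← 0.901·0.5095 / (0.901·0.5095 + 0.262·0.4905) = 0.45908/0.58759 = 0.7813.
Update on result 3 ('clear'): P(H) ← 0.099·0.7813 / (0.099·0.7813 + 0.738·0.2187) = 0.077349/0.23875 = 0.3240.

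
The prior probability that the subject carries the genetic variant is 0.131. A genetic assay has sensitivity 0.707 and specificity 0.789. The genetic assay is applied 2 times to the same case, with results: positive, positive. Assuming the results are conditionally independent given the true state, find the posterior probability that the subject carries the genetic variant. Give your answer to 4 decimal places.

Posterior P(H) ≈ 0.6286

Let H be the event that the subject carries the genetic variant; start with P(H) = 0.131. P('positive'|H) = 0.707, P('positive'|¬H) = 0.211.
Update on result 1 ('positive'): P(H) ← 0.707·0.1310 / (0.707·0.1310 + 0.211·0.8690) = 0.092617/0.27598 = 0.3356.
Update on result 2 ('positive'): P(H) ← 0.707·0.3356 / (0.707·0.3356 + 0.211·0.6644) = 0.23727/0.37746 = 0.6286.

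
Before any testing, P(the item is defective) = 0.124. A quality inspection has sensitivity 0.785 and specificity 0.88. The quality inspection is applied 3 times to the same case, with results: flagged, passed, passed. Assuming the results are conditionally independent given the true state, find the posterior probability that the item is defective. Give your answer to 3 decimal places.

Let H be the event that the item is defective; start with P(H) = 0.124. P('flagged'|H) = 0.785, P('flagged'|¬H) = 0.12.
Update on result 1 ('flagged'): P(H) ← 0.785·0.1240 / (0.785·0.1240 + 0.12·0.8760) = 0.097340/0.20246 = 0.4808.
Update on result 2 ('passed'): P(H) ← 0.215·0.4808 / (0.215·0.4808 + 0.88·0.5192) = 0.10337/0.56028 = 0.1845.
Update on result 3 ('passed'): P(H) ← 0.215·0.1845 / (0.215·0.1845 + 0.88·0.8155) = 0.039667/0.75731 = 0.0524.

Posterior P(H) ≈ 0.052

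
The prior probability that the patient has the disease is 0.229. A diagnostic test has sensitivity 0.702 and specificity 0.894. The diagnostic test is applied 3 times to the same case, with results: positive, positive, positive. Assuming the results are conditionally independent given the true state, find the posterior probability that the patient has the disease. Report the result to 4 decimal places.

Posterior P(H) ≈ 0.9885

Let H be the event that the patient has the disease; start with P(H) = 0.229. P('positive'|H) = 0.702, P('positive'|¬H) = 0.106.
Update on result 1 ('positive'): P(H) ← 0.702·0.2290 / (0.702·0.2290 + 0.106·0.7710) = 0.16076/0.24248 = 0.6630.
Update on result 2 ('positive'): P(H) ← 0.702·0.6630 / (0.702·0.6630 + 0.106·0.3370) = 0.46540/0.50113 = 0.9287.
Update on result 3 ('positive'): P(H) ← 0.702·0.9287 / (0.702·0.9287 + 0.106·0.0713) = 0.65195/0.65951 = 0.9885.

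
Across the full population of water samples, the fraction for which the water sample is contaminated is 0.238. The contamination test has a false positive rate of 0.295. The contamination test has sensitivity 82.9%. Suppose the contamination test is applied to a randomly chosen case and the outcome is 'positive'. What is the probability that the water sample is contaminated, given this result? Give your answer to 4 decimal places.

P(H | E) ≈ 0.4674

Let H be the event that the water sample is contaminated. P(H) = 0.238, so P(¬H) = 0.762. With E the 'positive' result, P(E|H) = 0.829 and P(E|¬H) = 0.295.
P(E) = 0.829·0.238 + 0.295·0.762 = 0.19730 + 0.22479 = 0.42209.
By Bayes' theorem, P(H|E) = 0.19730 / 0.42209 = 0.4674.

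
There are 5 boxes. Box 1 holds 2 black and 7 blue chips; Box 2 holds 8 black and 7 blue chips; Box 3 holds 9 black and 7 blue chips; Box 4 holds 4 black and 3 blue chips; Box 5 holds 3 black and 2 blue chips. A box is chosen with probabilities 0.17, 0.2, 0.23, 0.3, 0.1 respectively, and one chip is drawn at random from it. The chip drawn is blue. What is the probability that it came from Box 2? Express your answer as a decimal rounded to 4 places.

Posterior probability ≈ 0.1886

P(blue|Box 1) = 0.7778; P(blue|Box 2) = 0.4667; P(blue|Box 3) = 0.4375; P(blue|Box 4) = 0.4286; P(blue|Box 5) = 0.4.
Prior × likelihood for each source: 0.17·0.7778=0.1322, 0.2·0.4667=0.09333, 0.23·0.4375=0.1006, 0.3·0.4286=0.1286, 0.1·0.4=0.04000. Summing gives P(blue) = 0.49475.
P(Box 2 | blue) = 0.09333 / 0.49475 = 0.1886.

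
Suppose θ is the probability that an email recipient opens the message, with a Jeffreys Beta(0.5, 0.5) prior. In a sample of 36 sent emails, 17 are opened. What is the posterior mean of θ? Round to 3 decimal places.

Posterior mean ≈ 0.473

The binomial likelihood is conjugate to the Beta prior: with 17 successes and 19 failures, the posterior is Beta(0.5+17, 0.5+19) = Beta(17.5, 19.5).
Posterior mean = α/(α+β) = 17.5/37 = 0.473.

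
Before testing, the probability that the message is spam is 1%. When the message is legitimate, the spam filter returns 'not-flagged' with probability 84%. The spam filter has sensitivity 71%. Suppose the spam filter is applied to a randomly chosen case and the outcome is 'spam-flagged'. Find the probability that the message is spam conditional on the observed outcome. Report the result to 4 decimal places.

Write H for 'the message is spam'. Prior odds H:¬H = 0.01/0.99 = 0.010101. For the 'spam-flagged' outcome, the likelihood ratio is 0.71/0.16 = 4.4375.
Posterior odds = 0.010101 × 4.4375 = 0.044823, so P(H|E) = 0.044823/(1+0.044823) = 0.0429.

P(H | E) ≈ 0.0429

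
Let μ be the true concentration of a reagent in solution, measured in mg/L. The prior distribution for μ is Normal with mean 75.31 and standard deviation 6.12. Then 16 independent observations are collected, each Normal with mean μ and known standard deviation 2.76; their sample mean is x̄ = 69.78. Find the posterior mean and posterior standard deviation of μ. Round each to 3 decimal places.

Prior precision 1/τ₀² = 1/6.12² = 0.0266991; data precision n/σ² = 16/2.76² = 2.10040.
Posterior precision = 0.0266991 + 2.10040 = 2.12710, giving posterior SD = 1/√2.12710 = 0.686.
Posterior mean = (0.0266991·75.31 + 2.10040·69.78) / 2.12710 = 69.849.

Posterior mean ≈ 69.849; posterior SD ≈ 0.686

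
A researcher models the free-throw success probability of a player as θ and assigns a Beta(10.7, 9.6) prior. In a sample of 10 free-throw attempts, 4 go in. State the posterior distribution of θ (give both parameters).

Observing 4 successes and 6 failures updates Beta(10.7, 9.6) by adding the success and failure counts to the two shape parameters: α = 10.7+4 = 14.7, β = 9.6+6 = 15.6.

Posterior: Beta(14.7, 15.6)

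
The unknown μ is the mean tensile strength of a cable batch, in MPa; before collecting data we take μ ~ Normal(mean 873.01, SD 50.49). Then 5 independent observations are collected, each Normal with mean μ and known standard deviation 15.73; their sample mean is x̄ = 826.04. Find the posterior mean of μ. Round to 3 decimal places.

Posterior mean ≈ 826.934

Prior precision 1/τ₀² = 1/50.49² = 0.00039227; data precision n/σ² = 5/15.73² = 0.0202075.
Posterior precision = 0.00039227 + 0.0202075 = 0.0205998.
Posterior mean = (0.00039227·873.01 + 0.0202075·826.04) / 0.0205998 = 826.934.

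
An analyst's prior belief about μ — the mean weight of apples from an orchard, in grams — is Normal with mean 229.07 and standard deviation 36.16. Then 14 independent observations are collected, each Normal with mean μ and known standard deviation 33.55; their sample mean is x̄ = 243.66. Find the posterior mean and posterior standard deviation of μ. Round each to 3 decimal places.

Posterior mean ≈ 242.815; posterior SD ≈ 8.703

With known σ, the Normal prior is conjugate. Weight on the data is w = (n/σ²)/(n/σ² + 1/τ₀²) = 0.0124378/(0.0124378+0.00076479) = 0.94207.
Posterior mean = w·x̄ + (1−w)·μ₀ = 0.94207·243.66 + 0.057927·229.07 = 242.815. Posterior variance = 1/(0.0124378+0.00076479) = 75.7428, so SD = 8.703.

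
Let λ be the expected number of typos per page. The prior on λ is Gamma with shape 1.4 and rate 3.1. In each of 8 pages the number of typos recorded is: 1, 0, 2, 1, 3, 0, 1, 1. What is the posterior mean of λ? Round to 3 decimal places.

Total count ∑xᵢ = 9 over n = 8 pages.
Gamma is conjugate to the Poisson likelihood: posterior is Gamma(shape = 1.4+9 = 10.4, rate = 3.1+8 = 11.1).
E[λ | data] = 10.4/11.1 = 0.937.

Posterior mean ≈ 0.937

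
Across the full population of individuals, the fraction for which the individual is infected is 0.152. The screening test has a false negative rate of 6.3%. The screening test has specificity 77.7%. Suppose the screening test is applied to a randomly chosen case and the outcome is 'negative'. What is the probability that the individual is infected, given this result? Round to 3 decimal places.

Write H for 'the individual is infected'. Prior odds H:¬H = 0.152/0.848 = 0.17925. For the 'negative' outcome, the likelihood ratio is 0.063/0.777 = 0.081081.
Posterior odds = 0.17925 × 0.081081 = 0.014533, so P(H|E) = 0.014533/(1+0.014533) = 0.014.

P(H | E) ≈ 0.014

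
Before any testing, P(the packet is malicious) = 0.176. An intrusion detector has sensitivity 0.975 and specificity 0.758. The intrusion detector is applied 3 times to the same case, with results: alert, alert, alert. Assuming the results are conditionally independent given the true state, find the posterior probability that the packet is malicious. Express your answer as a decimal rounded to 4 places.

With H the event that the packet is malicious, the joint likelihood of the observed sequence is P(data|H) = 0.975·0.975·0.975 = 0.92686 and P(data|¬H) = 0.242·0.242·0.242 = 0.014172.
Bayes: P(H|data) = 0.176·0.92686 / (0.176·0.92686 + 0.824·0.014172) = 0.16313/0.17481 = 0.9332.

Posterior P(H) ≈ 0.9332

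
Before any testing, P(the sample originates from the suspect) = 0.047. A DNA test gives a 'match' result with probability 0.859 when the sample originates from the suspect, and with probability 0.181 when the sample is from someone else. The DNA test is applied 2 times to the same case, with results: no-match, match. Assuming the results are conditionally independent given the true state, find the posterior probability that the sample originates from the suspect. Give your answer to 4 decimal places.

Let H be the event that the sample originates from the suspect; start with P(H) = 0.047. P('match'|H) = 0.859, P('match'|¬H) = 0.181.
Update on result 1 ('no-match'): P(H) ← 0.141·0.0470 / (0.141·0.0470 + 0.819·0.9530) = 0.0066270/0.78713 = 0.0084.
Update on result 2 ('match'): P(H) ← 0.859·0.0084 / (0.859·0.0084 + 0.181·0.9916) = 0.0072321/0.18671 = 0.0387.

Posterior P(H) ≈ 0.0387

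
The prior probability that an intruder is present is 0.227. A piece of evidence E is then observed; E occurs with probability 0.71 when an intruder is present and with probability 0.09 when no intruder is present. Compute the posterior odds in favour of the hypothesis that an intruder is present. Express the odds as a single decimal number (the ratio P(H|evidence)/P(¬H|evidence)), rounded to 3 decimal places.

Prior odds = 0.227/(1−0.227) = 0.29366.
Likelihood ratio for E = 0.71/0.09 = 7.8889.
Posterior odds = prior odds × LR = 2.3167.

Posterior odds ≈ 2.317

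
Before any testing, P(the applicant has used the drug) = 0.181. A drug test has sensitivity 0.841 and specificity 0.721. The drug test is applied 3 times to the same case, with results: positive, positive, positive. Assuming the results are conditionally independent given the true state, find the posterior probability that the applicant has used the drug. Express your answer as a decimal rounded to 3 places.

Posterior P(H) ≈ 0.858

Let H be the event that the applicant has used the drug; start with P(H) = 0.181. P('positive'|H) = 0.841, P('positive'|¬H) = 0.279.
Update on result 1 ('positive'): P(H) ← 0.841·0.1810 / (0.841·0.1810 + 0.279·0.8190) = 0.15222/0.38072 = 0.3998.
Update on result 2 ('positive'): P(H) ← 0.841·0.3998 / (0.841·0.3998 + 0.279·0.6002) = 0.33625/0.50370 = 0.6676.
Update on result 3 ('positive'): P(H) ← 0.841·0.6676 / (0.841·0.6676 + 0.279·0.3324) = 0.56142/0.65417 = 0.8582.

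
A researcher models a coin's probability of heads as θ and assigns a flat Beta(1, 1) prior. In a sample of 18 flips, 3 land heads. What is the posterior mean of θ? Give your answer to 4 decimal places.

Posterior mean ≈ 0.2000

The binomial likelihood is conjugate to the Beta prior: with 3 successes and 15 failures, the posterior is Beta(1+3, 1+15) = Beta(4, 16).
Posterior mean = α/(α+β) = 4/20 = 0.2000.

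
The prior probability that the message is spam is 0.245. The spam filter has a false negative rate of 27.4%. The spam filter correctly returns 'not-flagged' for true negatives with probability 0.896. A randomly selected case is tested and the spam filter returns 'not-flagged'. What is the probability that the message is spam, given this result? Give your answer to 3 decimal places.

P(H | E) ≈ 0.090

Let H be the event that the message is spam. P(H) = 0.245, so P(¬H) = 0.755. With E the 'not-flagged' result, P(E|H) = 0.274 and P(E|¬H) = 0.896.
P(E) = 0.274·0.245 + 0.896·0.755 = 0.067130 + 0.67648 = 0.74361.
By Bayes' theorem, P(H|E) = 0.067130 / 0.74361 = 0.090.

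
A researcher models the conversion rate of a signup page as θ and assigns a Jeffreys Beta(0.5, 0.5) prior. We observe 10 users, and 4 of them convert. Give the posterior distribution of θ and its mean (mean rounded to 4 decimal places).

Posterior: Beta(4.5, 6.5); mean ≈ 0.4091

Observing 4 successes and 6 failures updates Beta(0.5, 0.5) by adding the success and failure counts to the two shape parameters: α = 0.5+4 = 4.5, β = 0.5+6 = 6.5.
Posterior mean = α/(α+β) = 4.5/11 = 0.4091.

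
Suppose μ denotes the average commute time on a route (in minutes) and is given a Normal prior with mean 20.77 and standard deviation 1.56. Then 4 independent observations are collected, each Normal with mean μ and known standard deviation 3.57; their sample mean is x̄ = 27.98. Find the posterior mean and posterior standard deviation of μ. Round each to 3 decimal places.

Prior precision 1/τ₀² = 1/1.56² = 0.410914; data precision n/σ² = 4/3.57² = 0.313851.
Posterior precision = 0.410914 + 0.313851 = 0.724765, giving posterior SD = 1/√0.724765 = 1.175.
Posterior mean = (0.410914·20.77 + 0.313851·27.98) / 0.724765 = 23.892.

Posterior mean ≈ 23.892; posterior SD ≈ 1.175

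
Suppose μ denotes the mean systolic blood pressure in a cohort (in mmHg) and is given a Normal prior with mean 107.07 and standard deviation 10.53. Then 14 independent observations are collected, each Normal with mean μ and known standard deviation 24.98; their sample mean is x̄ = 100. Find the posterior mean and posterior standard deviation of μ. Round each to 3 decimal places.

With known σ, the Normal prior is conjugate. Weight on the data is w = (n/σ²)/(n/σ² + 1/τ₀²) = 0.0224359/(0.0224359+0.00901869) = 0.71328.
Posterior mean = w·x̄ + (1−w)·μ₀ = 0.71328·100 + 0.28672·107.07 = 102.027. Posterior variance = 1/(0.0224359+0.00901869) = 31.7919, so SD = 5.638.

Posterior mean ≈ 102.027; posterior SD ≈ 5.638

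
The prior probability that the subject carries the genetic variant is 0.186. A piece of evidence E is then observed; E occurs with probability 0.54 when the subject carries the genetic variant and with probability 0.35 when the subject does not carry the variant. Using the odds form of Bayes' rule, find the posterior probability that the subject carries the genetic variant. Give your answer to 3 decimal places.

Prior odds = 0.186/(1−0.186) = 0.22850. In log-odds, ln(0.22850) = -1.4762.
Add log likelihood ratio: ln(1.5429) = 0.43364.
Posterior log-odds = -1.0426, so posterior odds = exp(-1.0426) = 0.35254. Converting, P(H|E) = 0.35254/1.3525 = 0.261.

Posterior probability ≈ 0.261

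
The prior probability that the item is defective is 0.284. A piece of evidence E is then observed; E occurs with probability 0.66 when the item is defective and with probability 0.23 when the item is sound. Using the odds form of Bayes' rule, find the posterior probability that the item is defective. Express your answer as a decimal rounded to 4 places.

Posterior probability ≈ 0.5323

Prior odds = 0.284/(1−0.284) = 0.39665. In log-odds, ln(0.39665) = -0.92471.
Add log likelihood ratio: ln(2.8696) = 1.0542.
Posterior log-odds = 0.12945, so posterior odds = exp(0.12945) = 1.1382. Converting, P(H|E) = 1.1382/2.1382 = 0.5323.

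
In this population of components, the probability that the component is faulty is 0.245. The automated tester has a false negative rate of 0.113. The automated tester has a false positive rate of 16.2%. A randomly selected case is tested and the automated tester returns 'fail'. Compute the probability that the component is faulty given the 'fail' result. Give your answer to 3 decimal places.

Write H for 'the component is faulty'. Prior odds H:¬H = 0.245/0.755 = 0.32450. For the 'fail' outcome, the likelihood ratio is 0.887/0.162 = 5.4753.
Posterior odds = 0.32450 × 5.4753 = 1.7768, so P(H|E) = 1.7768/(1+1.7768) = 0.640.

P(H | E) ≈ 0.640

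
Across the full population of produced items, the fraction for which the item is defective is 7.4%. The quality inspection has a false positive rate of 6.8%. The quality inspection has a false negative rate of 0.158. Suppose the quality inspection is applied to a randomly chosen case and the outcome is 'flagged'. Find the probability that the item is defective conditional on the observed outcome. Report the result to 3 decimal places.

P(H | E) ≈ 0.497

Write H for 'the item is defective'. Prior odds H:¬H = 0.074/0.926 = 0.079914. For the 'flagged' outcome, the likelihood ratio is 0.842/0.068 = 12.382.
Posterior odds = 0.079914 × 12.382 = 0.98952, so P(H|E) = 0.98952/(1+0.98952) = 0.497.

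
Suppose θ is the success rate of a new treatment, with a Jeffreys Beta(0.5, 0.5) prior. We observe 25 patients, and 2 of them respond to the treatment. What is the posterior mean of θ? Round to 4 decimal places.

The binomial likelihood is conjugate to the Beta prior: with 2 successes and 23 failures, the posterior is Beta(0.5+2, 0.5+23) = Beta(2.5, 23.5).
E[θ | data] = 2.5/(2.5+23.5) = 0.0962.

Posterior mean ≈ 0.0962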